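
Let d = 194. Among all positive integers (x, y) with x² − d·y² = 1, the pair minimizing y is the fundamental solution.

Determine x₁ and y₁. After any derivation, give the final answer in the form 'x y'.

[13; 1,12,1,26] for √194; ℓ=4 ⇒ convergent index 3
a_0=13:  p_0=13·1+0=13,  q_0=13·0+1=1
…
a_2=12:  p_2=12·14+13=181,  q_2=12·1+1=13
a_3=1:  p_3=1·181+14=195,  q_3=1·13+1=14
fundamental: x₁=195, y₁=14  (since 38025 − 194·196 = 1)

195 14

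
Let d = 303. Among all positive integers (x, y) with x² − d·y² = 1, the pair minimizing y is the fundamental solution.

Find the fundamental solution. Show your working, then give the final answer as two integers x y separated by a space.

2524 145

√303 = [17; 2,2,5,2,2,34, …], period ℓ=6 (even) → k=5
k=0  a_k=17  p_k/q_k = 17/1
k=1  a_k=2  p_k/q_k = 35/2
k=2  a_k=2  p_k/q_k = 87/5
k=3  a_k=5  p_k/q_k = 470/27
k=4  a_k=2  p_k/q_k = 1027/59
k=5  a_k=2  p_k/q_k = 2524/145
(x₁, y₁) = (2524, 145);  2524² − 303·145² = 1 ✓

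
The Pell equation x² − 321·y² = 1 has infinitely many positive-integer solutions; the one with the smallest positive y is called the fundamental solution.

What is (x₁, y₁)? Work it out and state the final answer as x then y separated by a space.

√321 = [17; 1,10,1,34, …], period ℓ=4 (even) → k=3
a_0=17:  p_0=17·1+0=17,  q_0=17·0+1=1
a_1=1:  p_1=1·17+1=18,  q_1=1·1+0=1
a_2=10:  p_2=10·18+17=197,  q_2=10·1+1=11
a_3=1:  p_3=1·197+18=215,  q_3=1·11+1=12
→ (215, 12).  Check: 215²=46225, 321·12²=46224, difference 1.

215 12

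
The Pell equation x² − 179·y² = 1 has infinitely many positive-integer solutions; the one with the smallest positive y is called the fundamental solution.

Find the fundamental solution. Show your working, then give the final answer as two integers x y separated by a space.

4190210 313191

√179 → a₀=13, period (2,1,1,1,3,…,1,2,26); ℓ=14 even so k=13
k=0  a_k=13  p_k/q_k = 13/1
…
k=4  a_k=1  p_k/q_k = 107/8
…
k=12  a_k=1  p_k/q_k = 1588459/118727
k=13  a_k=2  p_k/q_k = 4190210/313191
fundamental: x₁=4190210, y₁=313191  (since 17557859844100 − 179·98088602481 = 1)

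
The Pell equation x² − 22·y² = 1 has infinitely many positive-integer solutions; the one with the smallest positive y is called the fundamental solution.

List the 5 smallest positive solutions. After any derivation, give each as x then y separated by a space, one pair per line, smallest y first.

[4; 1,2,4,2,1,8] for √22; ℓ=6 ⇒ convergent index 5
i=0: a=4 ⇒ p=4, q=1
i=1: a=1 ⇒ p=5, q=1
…
i=3: a=4 ⇒ p=61, q=13
i=4: a=2 ⇒ p=136, q=29
i=5: a=1 ⇒ p=197, q=42
fundamental: x₁=197, y₁=42  (since 38809 − 22·1764 = 1)
k=2:  x_2 = 197·197+22·42·42 = 77617,  y_2 = 197·42+42·197 = 16548
k=3:  x_3 = 197·77617+22·42·16548 = 30580901,  y_3 = 197·16548+42·77617 = 6519870
k=4:  x_4 = 197·30580901+22·42·6519870 = 12048797377,  y_4 = 197·6519870+42·30580901 = 2568812232
k=5:  x_5 = 197·12048797377+22·42·2568812232 = 4747195585637,  y_5 = 197·2568812232+42·12048797377 = 1012105499538

197 42
77617 16548
30580901 6519870
12048797377 2568812232
4747195585637 1012105499538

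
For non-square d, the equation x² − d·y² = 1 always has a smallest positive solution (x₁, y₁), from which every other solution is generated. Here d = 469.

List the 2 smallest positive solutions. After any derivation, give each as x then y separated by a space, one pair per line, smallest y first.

√469 → a₀=21, period (1,1,1,10,6,10,1,1,1,42); ℓ=10 even so k=9
a_0=21:  p_0=21·1+0=21,  q_0=21·0+1=1
a_1=1:  p_1=1·21+1=22,  q_1=1·1+0=1
…
a_3=1:  p_3=1·43+22=65,  q_3=1·2+1=3
…
a_6=10:  p_6=10·4223+693=42923,  q_6=10·195+32=1982
a_7=1:  p_7=1·42923+4223=47146,  q_7=1·1982+195=2177
a_8=1:  p_8=1·47146+42923=90069,  q_8=1·2177+1982=4159
a_9=1:  p_9=1·90069+47146=137215,  q_9=1·4159+2177=6336
fundamental: x₁=137215, y₁=6336  (since 18827956225 − 469·40144896 = 1)
k=2:  x_2 = 137215·137215+469·6336·6336 = 37655912449,  y_2 = 137215·6336+6336·137215 = 1738788480

137215 6336
37655912449 1738788480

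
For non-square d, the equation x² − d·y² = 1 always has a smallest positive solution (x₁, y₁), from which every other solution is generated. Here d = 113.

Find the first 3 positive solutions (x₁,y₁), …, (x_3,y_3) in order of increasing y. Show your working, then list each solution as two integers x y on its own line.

1204353 113296
2900932297217 272896754976
6987493029899166849 657328051091107760

[10; 1,1,1,2,2,1,1,1,20] for √113; ℓ=9 ⇒ convergent index 17
step 0: (10, 1)  from 10·(1,0) + (0,1)
step 1: (11, 1)  from 1·(10,1) + (1,0)
…
step 3: (32, 3)  from 1·(21,2) + (11,1)
step 4: (85, 8)  from 2·(32,3) + (21,2)
step 5: (202, 19)  from 2·(85,8) + (32,3)
step 6: (287, 27)  from 1·(202,19) + (85,8)
step 7: (489, 46)  from 1·(287,27) + (202,19)
…
step 9: (16009, 1506)  from 20·(776,73) + (489,46)
…
step 11: (32794, 3085)  from 1·(16785,1579) + (16009,1506)
step 12: (49579, 4664)  from 1·(32794,3085) + (16785,1579)
step 13: (131952, 12413)  from 2·(49579,4664) + (32794,3085)
step 14: (313483, 29490)  from 2·(131952,12413) + (49579,4664)
step 15: (445435, 41903)  from 1·(313483,29490) + (131952,12413)
step 16: (758918, 71393)  from 1·(445435,41903) + (313483,29490)
step 17: (1204353, 113296)  from 1·(758918,71393) + (445435,41903)
(x₁, y₁) = (1204353, 113296);  1204353² − 113·113296² = 1 ✓
k=2:  x_2 = 1204353·1204353+113·113296·113296 = 2900932297217,  y_2 = 1204353·113296+113296·1204353 = 272896754976
k=3:  x_3 = 1204353·2900932297217+113·113296·272896754976 = 6987493029899166849,  y_3 = 1204353·272896754976+113296·2900932297217 = 657328051091107760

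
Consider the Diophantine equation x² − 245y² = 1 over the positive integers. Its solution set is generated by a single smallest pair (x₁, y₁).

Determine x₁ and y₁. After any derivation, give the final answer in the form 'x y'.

√245 = [15; 1,1,1,7,6,7,1,1,1,30, …], period ℓ=10 (even) → k=9
step 0: (15, 1)  from 15·(1,0) + (0,1)
…
step 2: (31, 2)  from 1·(16,1) + (15,1)
step 3: (47, 3)  from 1·(31,2) + (16,1)
…
step 5: (2207, 141)  from 6·(360,23) + (47,3)
…
step 8: (33825, 2161)  from 1·(18016,1151) + (15809,1010)
step 9: (51841, 3312)  from 1·(33825,2161) + (18016,1151)
fundamental: x₁=51841, y₁=3312  (since 2687489281 − 245·10969344 = 1)

51841 3312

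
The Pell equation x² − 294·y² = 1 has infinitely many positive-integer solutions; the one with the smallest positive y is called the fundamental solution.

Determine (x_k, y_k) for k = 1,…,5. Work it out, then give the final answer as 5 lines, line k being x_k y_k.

4801 280
46099201 2688560
442644523201 25815552840
4250272665676801 247880935681120
40811117693184120001 2380152718594561400

√294 = [17; 6,1,4,1,6,34, …], period ℓ=6 (even) → k=5
i=0: a=17 ⇒ p=17, q=1
i=1: a=6 ⇒ p=103, q=6
i=2: a=1 ⇒ p=120, q=7
i=3: a=4 ⇒ p=583, q=34
i=4: a=1 ⇒ p=703, q=41
i=5: a=6 ⇒ p=4801, q=280
fundamental: x₁=4801, y₁=280  (since 23049601 − 294·78400 = 1)
(x_2, y_2) = (4801·4801 + 294·280·280, 4801·280 + 280·4801) = (46099201, 2688560)
(x_3, y_3) = (4801·46099201 + 294·280·2688560, 4801·2688560 + 280·46099201) = (442644523201, 25815552840)
(x_4, y_4) = (4801·442644523201 + 294·280·25815552840, 4801·25815552840 + 280·442644523201) = (4250272665676801, 247880935681120)
(x_5, y_5) = (4801·4250272665676801 + 294·280·247880935681120, 4801·247880935681120 + 280·4250272665676801) = (40811117693184120001, 2380152718594561400)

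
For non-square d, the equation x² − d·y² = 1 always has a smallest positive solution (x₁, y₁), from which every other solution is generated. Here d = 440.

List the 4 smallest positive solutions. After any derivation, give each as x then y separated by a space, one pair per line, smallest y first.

√440 = [20; 1,40, …], period ℓ=2 (even) → k=1
k=0  a_k=20  p_k/q_k = 20/1
k=1  a_k=1  p_k/q_k = 21/1
(x₁, y₁) = (21, 1);  21² − 440·1² = 1 ✓
(x_2, y_2) = (21·21 + 440·1·1, 21·1 + 1·21) = (881, 42)
(x_3, y_3) = (21·881 + 440·1·42, 21·42 + 1·881) = (36981, 1763)
(x_4, y_4) = (21·36981 + 440·1·1763, 21·1763 + 1·36981) = (1552321, 74004)

21 1
881 42
36981 1763
1552321 74004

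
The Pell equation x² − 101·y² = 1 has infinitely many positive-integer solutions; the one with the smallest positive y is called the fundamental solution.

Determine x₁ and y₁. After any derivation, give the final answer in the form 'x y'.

201 20

[10; 20] for √101; ℓ=1 ⇒ convergent index 1
a_0=10:  p_0=10·1+0=10,  q_0=10·0+1=1
a_1=20:  p_1=20·10+1=201,  q_1=20·1+0=20
→ (201, 20).  Check: 201²=40401, 101·20²=40400, difference 1.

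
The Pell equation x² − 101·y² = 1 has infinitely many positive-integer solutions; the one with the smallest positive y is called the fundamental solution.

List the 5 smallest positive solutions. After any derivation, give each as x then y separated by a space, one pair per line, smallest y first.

201 20
80801 8040
32481801 3232060
13057603201 1299280080
5249124005001 522307360100

d=101: √d = [10; 20] (ℓ=1, odd), read p_1/q_1
i=0: a=10 ⇒ p=10, q=1
i=1: a=20 ⇒ p=201, q=20
(x₁, y₁) = (201, 20);  201² − 101·20² = 1 ✓
(x_2, y_2) = (201·201 + 101·20·20, 201·20 + 20·201) = (80801, 8040)
(x_3, y_3) = (201·80801 + 101·20·8040, 201·8040 + 20·80801) = (32481801, 3232060)
(x_4, y_4) = (201·32481801 + 101·20·3232060, 201·3232060 + 20·32481801) = (13057603201, 1299280080)
(x_5, y_5) = (201·13057603201 + 101·20·1299280080, 201·1299280080 + 20·13057603201) = (5249124005001, 522307360100)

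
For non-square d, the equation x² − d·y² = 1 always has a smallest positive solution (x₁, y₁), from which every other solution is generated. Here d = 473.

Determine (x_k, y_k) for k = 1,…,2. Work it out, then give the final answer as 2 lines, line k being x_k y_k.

87 4
15137 696

d=473: √d = [21; 1,2,1,42] (ℓ=4, even), read p_3/q_3
step 0: (21, 1)  from 21·(1,0) + (0,1)
…
step 2: (65, 3)  from 2·(22,1) + (21,1)
step 3: (87, 4)  from 1·(65,3) + (22,1)
→ (87, 4).  Check: 87²=7569, 473·4²=7568, difference 1.
(87+4√473)^2 = 15137 + 696√473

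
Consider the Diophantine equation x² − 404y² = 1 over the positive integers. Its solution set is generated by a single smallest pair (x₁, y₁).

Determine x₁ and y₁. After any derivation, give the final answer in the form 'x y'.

201 10

√404 = [20; 10,40, …], period ℓ=2 (even) → k=1
a_0=20:  p_0=20·1+0=20,  q_0=20·0+1=1
a_1=10:  p_1=10·20+1=201,  q_1=10·1+0=10
(x₁, y₁) = (201, 10);  201² − 404·10² = 1 ✓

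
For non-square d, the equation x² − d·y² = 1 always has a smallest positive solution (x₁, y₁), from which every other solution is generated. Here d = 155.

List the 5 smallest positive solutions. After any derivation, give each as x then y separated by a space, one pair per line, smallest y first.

√155 → a₀=12, period (2,4,2,24); ℓ=4 even so k=3
i=0: a=12 ⇒ p=12, q=1
i=1: a=2 ⇒ p=25, q=2
i=2: a=4 ⇒ p=112, q=9
i=3: a=2 ⇒ p=249, q=20
fundamental: x₁=249, y₁=20  (since 62001 − 155·400 = 1)
(249+20√155)^2 = 124001 + 9960√155
(249+20√155)^3 = 61752249 + 4960060√155
(249+20√155)^4 = 30752496001 + 2470099920√155
(249+20√155)^5 = 15314681256249 + 1230104800100√155

249 20
124001 9960
61752249 4960060
30752496001 2470099920
15314681256249 1230104800100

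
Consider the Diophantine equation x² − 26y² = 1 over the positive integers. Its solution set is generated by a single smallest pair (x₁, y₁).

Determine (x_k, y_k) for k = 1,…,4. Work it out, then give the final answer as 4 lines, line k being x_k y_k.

√26 → a₀=5, period (10); ℓ=1 odd so k=1
a_0=5:  p_0=5·1+0=5,  q_0=5·0+1=1
a_1=10:  p_1=10·5+1=51,  q_1=10·1+0=10
→ (51, 10).  Check: 51²=2601, 26·10²=2600, difference 1.
k=2:  x_2 = 51·51+26·10·10 = 5201,  y_2 = 51·10+10·51 = 1020
k=3:  x_3 = 51·5201+26·10·1020 = 530451,  y_3 = 51·1020+10·5201 = 104030
k=4:  x_4 = 51·530451+26·10·104030 = 54100801,  y_4 = 51·104030+10·530451 = 10610040

51 10
5201 1020
530451 104030
54100801 10610040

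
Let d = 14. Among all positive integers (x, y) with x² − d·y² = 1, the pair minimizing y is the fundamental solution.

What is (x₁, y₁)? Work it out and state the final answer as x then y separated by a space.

√14 = [3; 1,2,1,6, …], period ℓ=4 (even) → k=3
a_0=3:  p_0=3·1+0=3,  q_0=3·0+1=1
a_1=1:  p_1=1·3+1=4,  q_1=1·1+0=1
a_2=2:  p_2=2·4+3=11,  q_2=2·1+1=3
a_3=1:  p_3=1·11+4=15,  q_3=1·3+1=4
(x₁, y₁) = (15, 4);  15² − 14·4² = 1 ✓

15 4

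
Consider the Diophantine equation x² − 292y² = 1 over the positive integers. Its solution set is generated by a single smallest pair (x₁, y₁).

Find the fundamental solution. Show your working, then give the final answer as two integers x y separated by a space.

2281249 133500

√292 → a₀=17, period (11,2,1,3,8,3,1,2,11,34); ℓ=10 even so k=9
k=0  a_k=17  p_k/q_k = 17/1
…
k=3  a_k=1  p_k/q_k = 581/34
…
k=7  a_k=1  p_k/q_k = 72812/4261
k=8  a_k=2  p_k/q_k = 200767/11749
k=9  a_k=11  p_k/q_k = 2281249/133500
→ (2281249, 133500).  Check: 2281249²=5204097000001, 292·133500²=5204097000000, difference 1.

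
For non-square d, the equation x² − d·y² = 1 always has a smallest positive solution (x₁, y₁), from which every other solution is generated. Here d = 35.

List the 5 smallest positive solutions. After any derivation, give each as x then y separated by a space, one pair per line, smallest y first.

6 1
71 12
846 143
10081 1704
120126 20305

[5; 1,10] for √35; ℓ=2 ⇒ convergent index 1
step 0: (5, 1)  from 5·(1,0) + (0,1)
step 1: (6, 1)  from 1·(5,1) + (1,0)
fundamental: x₁=6, y₁=1  (since 36 − 35·1 = 1)
(x_2, y_2) = (6·6 + 35·1·1, 6·1 + 1·6) = (71, 12)
(x_3, y_3) = (6·71 + 35·1·12, 6·12 + 1·71) = (846, 143)
(x_4, y_4) = (6·846 + 35·1·143, 6·143 + 1·846) = (10081, 1704)
(x_5, y_5) = (6·10081 + 35·1·1704, 6·1704 + 1·10081) = (120126, 20305)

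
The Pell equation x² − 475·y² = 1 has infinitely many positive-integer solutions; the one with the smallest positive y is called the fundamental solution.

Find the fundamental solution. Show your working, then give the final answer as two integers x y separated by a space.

57799 2652

[21; 1,3,1,6,2,6,1,3,1,42] for √475; ℓ=10 ⇒ convergent index 9
i=0: a=21 ⇒ p=21, q=1
i=1: a=1 ⇒ p=22, q=1
i=2: a=3 ⇒ p=87, q=4
i=3: a=1 ⇒ p=109, q=5
i=4: a=6 ⇒ p=741, q=34
i=5: a=2 ⇒ p=1591, q=73
i=6: a=6 ⇒ p=10287, q=472
i=7: a=1 ⇒ p=11878, q=545
i=8: a=3 ⇒ p=45921, q=2107
i=9: a=1 ⇒ p=57799, q=2652
→ (57799, 2652).  Check: 57799²=3340724401, 475·2652²=3340724400, difference 1.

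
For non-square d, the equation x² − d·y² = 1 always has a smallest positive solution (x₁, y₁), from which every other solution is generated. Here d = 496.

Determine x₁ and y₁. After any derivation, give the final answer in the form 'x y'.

d=496: √d = [22; 3,1,2,4,1,…,1,3,44] (ℓ=16, even), read p_15/q_15
step 0: (22, 1)  from 22·(1,0) + (0,1)
…
step 3: (245, 11)  from 2·(89,4) + (67,3)
step 4: (1069, 48)  from 4·(245,11) + (89,4)
step 5: (1314, 59)  from 1·(1069,48) + (245,11)
step 6: (2383, 107)  from 1·(1314,59) + (1069,48)
step 7: (6080, 273)  from 2·(2383,107) + (1314,59)
…
step 10: (49709, 2232)  from 1·(35166,1579) + (14543,653)
…
step 12: (389209, 17476)  from 4·(84875,3811) + (49709,2232)
…
step 14: (1252502, 56239)  from 1·(863293,38763) + (389209,17476)
step 15: (4620799, 207480)  from 3·(1252502,56239) + (863293,38763)
→ (4620799, 207480).  Check: 4620799²=21351783398401, 496·207480²=21351783398400, difference 1.

4620799 207480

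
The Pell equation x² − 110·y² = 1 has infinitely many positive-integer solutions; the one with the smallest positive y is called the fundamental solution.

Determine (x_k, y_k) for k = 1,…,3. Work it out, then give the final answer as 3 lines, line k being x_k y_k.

d=110: √d = [10; 2,20] (ℓ=2, even), read p_1/q_1
k=0  a_k=10  p_k/q_k = 10/1
k=1  a_k=2  p_k/q_k = 21/2
→ (21, 2).  Check: 21²=441, 110·2²=440, difference 1.
(21+2√110)^2 = 881 + 84√110
(21+2√110)^3 = 36981 + 3526√110

21 2
881 84
36981 3526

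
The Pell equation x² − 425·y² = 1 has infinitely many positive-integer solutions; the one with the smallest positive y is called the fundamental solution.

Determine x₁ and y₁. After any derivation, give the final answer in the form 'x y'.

√425 → a₀=20, period (1,1,1,1,1,1,40); ℓ=7 odd so k=13
a_0=20:  p_0=20·1+0=20,  q_0=20·0+1=1
a_1=1:  p_1=1·20+1=21,  q_1=1·1+0=1
a_2=1:  p_2=1·21+20=41,  q_2=1·1+1=2
a_3=1:  p_3=1·41+21=62,  q_3=1·2+1=3
a_4=1:  p_4=1·62+41=103,  q_4=1·3+2=5
a_5=1:  p_5=1·103+62=165,  q_5=1·5+3=8
a_6=1:  p_6=1·165+103=268,  q_6=1·8+5=13
a_7=40:  p_7=40·268+165=10885,  q_7=40·13+8=528
…
a_9=1:  p_9=1·11153+10885=22038,  q_9=1·541+528=1069
a_10=1:  p_10=1·22038+11153=33191,  q_10=1·1069+541=1610
…
a_12=1:  p_12=1·55229+33191=88420,  q_12=1·2679+1610=4289
a_13=1:  p_13=1·88420+55229=143649,  q_13=1·4289+2679=6968
fundamental: x₁=143649, y₁=6968  (since 20635035201 − 425·48553024 = 1)

143649 6968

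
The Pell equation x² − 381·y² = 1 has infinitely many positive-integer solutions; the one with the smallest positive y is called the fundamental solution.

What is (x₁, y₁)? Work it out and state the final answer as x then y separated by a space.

1015 52

[19; 1,1,12,1,1,38] for √381; ℓ=6 ⇒ convergent index 5
step 0: (19, 1)  from 19·(1,0) + (0,1)
step 1: (20, 1)  from 1·(19,1) + (1,0)
step 2: (39, 2)  from 1·(20,1) + (19,1)
…
step 4: (527, 27)  from 1·(488,25) + (39,2)
step 5: (1015, 52)  from 1·(527,27) + (488,25)
(x₁, y₁) = (1015, 52);  1015² − 381·52² = 1 ✓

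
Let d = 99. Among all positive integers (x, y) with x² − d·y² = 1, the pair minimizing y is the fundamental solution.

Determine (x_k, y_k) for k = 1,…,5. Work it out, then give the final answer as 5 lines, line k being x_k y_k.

10 1
199 20
3970 399
79201 7960
1580050 158801

d=99: √d = [9; 1,18] (ℓ=2, even), read p_1/q_1
k=0  a_k=9  p_k/q_k = 9/1
k=1  a_k=1  p_k/q_k = 10/1
fundamental: x₁=10, y₁=1  (since 100 − 99·1 = 1)
(x_2, y_2) = (10·10 + 99·1·1, 10·1 + 1·10) = (199, 20)
(x_3, y_3) = (10·199 + 99·1·20, 10·20 + 1·199) = (3970, 399)
(x_4, y_4) = (10·3970 + 99·1·399, 10·399 + 1·3970) = (79201, 7960)
(x_5, y_5) = (10·79201 + 99·1·7960, 10·7960 + 1·79201) = (1580050, 158801)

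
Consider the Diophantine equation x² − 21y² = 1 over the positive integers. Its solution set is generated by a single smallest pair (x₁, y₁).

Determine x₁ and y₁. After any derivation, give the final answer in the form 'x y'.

√21 = [4; 1,1,2,1,1,8, …], period ℓ=6 (even) → k=5
k=0  a_k=4  p_k/q_k = 4/1
k=1  a_k=1  p_k/q_k = 5/1
k=2  a_k=1  p_k/q_k = 9/2
…
k=4  a_k=1  p_k/q_k = 32/7
k=5  a_k=1  p_k/q_k = 55/12
fundamental: x₁=55, y₁=12  (since 3025 − 21·144 = 1)

55 12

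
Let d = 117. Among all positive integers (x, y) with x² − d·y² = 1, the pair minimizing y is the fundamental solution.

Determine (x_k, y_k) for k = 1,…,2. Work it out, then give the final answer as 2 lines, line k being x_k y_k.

√117 = [10; 1,4,2,4,1,20, …], period ℓ=6 (even) → k=5
k=0  a_k=10  p_k/q_k = 10/1
…
k=3  a_k=2  p_k/q_k = 119/11
k=4  a_k=4  p_k/q_k = 530/49
k=5  a_k=1  p_k/q_k = 649/60
fundamental: x₁=649, y₁=60  (since 421201 − 117·3600 = 1)
(x_2, y_2) = (649·649 + 117·60·60, 649·60 + 60·649) = (842401, 77880)

649 60
842401 77880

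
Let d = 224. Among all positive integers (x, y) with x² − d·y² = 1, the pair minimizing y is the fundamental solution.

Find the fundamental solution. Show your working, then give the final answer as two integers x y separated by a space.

15 1

[14; 1,28] for √224; ℓ=2 ⇒ convergent index 1
step 0: (14, 1)  from 14·(1,0) + (0,1)
step 1: (15, 1)  from 1·(14,1) + (1,0)
fundamental: x₁=15, y₁=1  (since 225 − 224·1 = 1)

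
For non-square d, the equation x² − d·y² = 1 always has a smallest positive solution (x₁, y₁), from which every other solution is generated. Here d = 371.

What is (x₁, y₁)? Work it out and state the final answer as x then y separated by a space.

√371 = [19; 3,1,4,1,3,38, …], period ℓ=6 (even) → k=5
i=0: a=19 ⇒ p=19, q=1
i=1: a=3 ⇒ p=58, q=3
i=2: a=1 ⇒ p=77, q=4
i=3: a=4 ⇒ p=366, q=19
i=4: a=1 ⇒ p=443, q=23
i=5: a=3 ⇒ p=1695, q=88
(x₁, y₁) = (1695, 88);  1695² − 371·88² = 1 ✓

1695 88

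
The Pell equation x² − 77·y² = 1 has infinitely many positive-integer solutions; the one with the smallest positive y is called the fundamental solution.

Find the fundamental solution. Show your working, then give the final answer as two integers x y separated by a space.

d=77: √d = [8; 1,3,2,3,1,16] (ℓ=6, even), read p_5/q_5
i=0: a=8 ⇒ p=8, q=1
…
i=4: a=3 ⇒ p=272, q=31
i=5: a=1 ⇒ p=351, q=40
(x₁, y₁) = (351, 40);  351² − 77·40² = 1 ✓

351 40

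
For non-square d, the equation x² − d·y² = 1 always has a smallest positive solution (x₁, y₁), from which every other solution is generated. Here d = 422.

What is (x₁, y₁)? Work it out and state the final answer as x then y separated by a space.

d=422: √d = [20; 1,1,5,2,1,…,1,1,40] (ℓ=14, even), read p_13/q_13
k=0  a_k=20  p_k/q_k = 20/1
k=1  a_k=1  p_k/q_k = 21/1
k=2  a_k=1  p_k/q_k = 41/2
k=3  a_k=5  p_k/q_k = 226/11
k=4  a_k=2  p_k/q_k = 493/24
k=5  a_k=1  p_k/q_k = 719/35
…
k=7  a_k=20  p_k/q_k = 53719/2615
k=8  a_k=3  p_k/q_k = 163807/7974
…
k=12  a_k=1  p_k/q_k = 3810680/185501
k=13  a_k=1  p_k/q_k = 7022501/341850
(x₁, y₁) = (7022501, 341850);  7022501² − 422·341850² = 1 ✓

7022501 341850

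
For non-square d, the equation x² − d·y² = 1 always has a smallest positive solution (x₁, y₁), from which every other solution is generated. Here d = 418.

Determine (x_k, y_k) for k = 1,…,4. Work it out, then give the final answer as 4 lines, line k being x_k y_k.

33857 1656
2292592897 112134384
155240635393601 7593067676520
10511964382749705217 514156984535740896

√418 = [20; 2,4,20,4,2,40, …], period ℓ=6 (even) → k=5
step 0: (20, 1)  from 20·(1,0) + (0,1)
…
step 2: (184, 9)  from 4·(41,2) + (20,1)
step 3: (3721, 182)  from 20·(184,9) + (41,2)
step 4: (15068, 737)  from 4·(3721,182) + (184,9)
step 5: (33857, 1656)  from 2·(15068,737) + (3721,182)
fundamental: x₁=33857, y₁=1656  (since 1146296449 − 418·2742336 = 1)
k=2:  x_2 = 33857·33857+418·1656·1656 = 2292592897,  y_2 = 33857·1656+1656·33857 = 112134384
k=3:  x_3 = 33857·2292592897+418·1656·112134384 = 155240635393601,  y_3 = 33857·112134384+1656·2292592897 = 7593067676520
k=4:  x_4 = 33857·155240635393601+418·1656·7593067676520 = 10511964382749705217,  y_4 = 33857·7593067676520+1656·155240635393601 = 514156984535740896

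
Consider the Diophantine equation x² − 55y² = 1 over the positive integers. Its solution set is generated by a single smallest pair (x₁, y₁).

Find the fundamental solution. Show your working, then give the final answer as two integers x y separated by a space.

89 12

d=55: √d = [7; 2,2,2,14] (ℓ=4, even), read p_3/q_3
k=0  a_k=7  p_k/q_k = 7/1
…
k=2  a_k=2  p_k/q_k = 37/5
k=3  a_k=2  p_k/q_k = 89/12
→ (89, 12).  Check: 89²=7921, 55·12²=7920, difference 1.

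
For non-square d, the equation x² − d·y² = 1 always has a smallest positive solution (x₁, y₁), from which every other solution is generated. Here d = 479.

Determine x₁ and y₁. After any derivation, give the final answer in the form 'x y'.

[21; 1,7,1,3,2,21,2,3,1,7,1,42] for √479; ℓ=12 ⇒ convergent index 11
i=0: a=21 ⇒ p=21, q=1
i=1: a=1 ⇒ p=22, q=1
…
i=4: a=3 ⇒ p=766, q=35
i=5: a=2 ⇒ p=1729, q=79
…
i=7: a=2 ⇒ p=75879, q=3467
i=8: a=3 ⇒ p=264712, q=12095
i=9: a=1 ⇒ p=340591, q=15562
i=10: a=7 ⇒ p=2648849, q=121029
i=11: a=1 ⇒ p=2989440, q=136591
fundamental: x₁=2989440, y₁=136591  (since 8936751513600 − 479·18657101281 = 1)

2989440 136591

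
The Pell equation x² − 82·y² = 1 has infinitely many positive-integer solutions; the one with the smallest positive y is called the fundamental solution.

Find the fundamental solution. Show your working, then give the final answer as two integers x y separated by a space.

[9; 18] for √82; ℓ=1 ⇒ convergent index 1
a_0=9:  p_0=9·1+0=9,  q_0=9·0+1=1
a_1=18:  p_1=18·9+1=163,  q_1=18·1+0=18
fundamental: x₁=163, y₁=18  (since 26569 − 82·324 = 1)

163 18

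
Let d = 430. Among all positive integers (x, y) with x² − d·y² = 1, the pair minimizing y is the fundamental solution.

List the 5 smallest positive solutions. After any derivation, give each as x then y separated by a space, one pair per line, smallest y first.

2862251 138030
16384961574001 790153011060
93795745300289010251 4523232492118854090
536933931562978654798296001 25893253447598574322902120
3073679365100040639604854765306251 148225981147280410676109712890150

√430 = [20; 1,2,1,3,1,…,2,1,40, …], period ℓ=14 (even) → k=13
i=0: a=20 ⇒ p=20, q=1
i=1: a=1 ⇒ p=21, q=1
i=2: a=2 ⇒ p=62, q=3
…
i=4: a=3 ⇒ p=311, q=15
i=5: a=1 ⇒ p=394, q=19
i=6: a=6 ⇒ p=2675, q=129
i=7: a=8 ⇒ p=21794, q=1051
i=8: a=6 ⇒ p=133439, q=6435
i=9: a=1 ⇒ p=155233, q=7486
i=10: a=3 ⇒ p=599138, q=28893
…
i=12: a=2 ⇒ p=2107880, q=101651
i=13: a=1 ⇒ p=2862251, q=138030
→ (2862251, 138030).  Check: 2862251²=8192480787001, 430·138030²=8192480787000, difference 1.
(x_2, y_2) = (2862251·2862251 + 430·138030·138030, 2862251·138030 + 138030·2862251) = (16384961574001, 790153011060)
(x_3, y_3) = (2862251·16384961574001 + 430·138030·790153011060, 2862251·790153011060 + 138030·16384961574001) = (93795745300289010251, 4523232492118854090)
(x_4, y_4) = (2862251·93795745300289010251 + 430·138030·4523232492118854090, 2862251·4523232492118854090 + 138030·93795745300289010251) = (536933931562978654798296001, 25893253447598574322902120)
(x_5, y_5) = (2862251·536933931562978654798296001 + 430·138030·25893253447598574322902120, 2862251·25893253447598574322902120 + 138030·536933931562978654798296001) = (3073679365100040639604854765306251, 148225981147280410676109712890150)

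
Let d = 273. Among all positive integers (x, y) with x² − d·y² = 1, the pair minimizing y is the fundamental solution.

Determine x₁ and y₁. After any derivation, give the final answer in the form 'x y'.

√273 → a₀=16, period (1,1,10,1,1,32); ℓ=6 even so k=5
i=0: a=16 ⇒ p=16, q=1
…
i=4: a=1 ⇒ p=380, q=23
i=5: a=1 ⇒ p=727, q=44
→ (727, 44).  Check: 727²=528529, 273·44²=528528, difference 1.

727 44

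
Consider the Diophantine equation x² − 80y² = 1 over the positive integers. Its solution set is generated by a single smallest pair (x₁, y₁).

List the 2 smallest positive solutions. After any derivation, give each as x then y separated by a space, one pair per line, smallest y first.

9 1
161 18

√80 → a₀=8, period (1,16); ℓ=2 even so k=1
step 0: (8, 1)  from 8·(1,0) + (0,1)
step 1: (9, 1)  from 1·(8,1) + (1,0)
→ (9, 1).  Check: 9²=81, 80·1²=80, difference 1.
(x_2, y_2) = (9·9 + 80·1·1, 9·1 + 1·9) = (161, 18)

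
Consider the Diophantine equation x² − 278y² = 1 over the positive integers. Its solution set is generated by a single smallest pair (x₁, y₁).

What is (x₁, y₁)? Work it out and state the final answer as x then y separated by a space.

[16; 1,2,16,2,1,32] for √278; ℓ=6 ⇒ convergent index 5
step 0: (16, 1)  from 16·(1,0) + (0,1)
step 1: (17, 1)  from 1·(16,1) + (1,0)
…
step 3: (817, 49)  from 16·(50,3) + (17,1)
step 4: (1684, 101)  from 2·(817,49) + (50,3)
step 5: (2501, 150)  from 1·(1684,101) + (817,49)
→ (2501, 150).  Check: 2501²=6255001, 278·150²=6255000, difference 1.

2501 150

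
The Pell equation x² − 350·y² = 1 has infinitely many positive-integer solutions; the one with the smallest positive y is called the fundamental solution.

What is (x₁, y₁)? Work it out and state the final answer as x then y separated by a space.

[18; 1,2,2,2,1,36] for √350; ℓ=6 ⇒ convergent index 5
a_0=18:  p_0=18·1+0=18,  q_0=18·0+1=1
…
a_2=2:  p_2=2·19+18=56,  q_2=2·1+1=3
a_3=2:  p_3=2·56+19=131,  q_3=2·3+1=7
a_4=2:  p_4=2·131+56=318,  q_4=2·7+3=17
a_5=1:  p_5=1·318+131=449,  q_5=1·17+7=24
(x₁, y₁) = (449, 24);  449² − 350·24² = 1 ✓

449 24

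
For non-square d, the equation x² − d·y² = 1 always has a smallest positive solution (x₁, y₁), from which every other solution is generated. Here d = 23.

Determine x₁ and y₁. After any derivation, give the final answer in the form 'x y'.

24 5

√23 → a₀=4, period (1,3,1,8); ℓ=4 even so k=3
k=0  a_k=4  p_k/q_k = 4/1
…
k=2  a_k=3  p_k/q_k = 19/4
k=3  a_k=1  p_k/q_k = 24/5
(x₁, y₁) = (24, 5);  24² − 23·5² = 1 ✓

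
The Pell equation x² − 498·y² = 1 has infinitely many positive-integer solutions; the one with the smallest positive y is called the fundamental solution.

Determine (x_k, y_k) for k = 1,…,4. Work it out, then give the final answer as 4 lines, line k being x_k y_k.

√498 → a₀=22, period (3,6,22,6,3,44); ℓ=6 even so k=5
step 0: (22, 1)  from 22·(1,0) + (0,1)
…
step 2: (424, 19)  from 6·(67,3) + (22,1)
step 3: (9395, 421)  from 22·(424,19) + (67,3)
step 4: (56794, 2545)  from 6·(9395,421) + (424,19)
step 5: (179777, 8056)  from 3·(56794,2545) + (9395,421)
→ (179777, 8056).  Check: 179777²=32319769729, 498·8056²=32319769728, difference 1.
(179777+8056√498)^2 = 64639539457 + 2896567024√498
(179777+8056√498)^3 = 23241404969742401 + 1041472259739240√498
(179777+8056√498)^4 = 8356540122426119709697 + 374465516875386131936√498

179777 8056
64639539457 2896567024
23241404969742401 1041472259739240
8356540122426119709697 374465516875386131936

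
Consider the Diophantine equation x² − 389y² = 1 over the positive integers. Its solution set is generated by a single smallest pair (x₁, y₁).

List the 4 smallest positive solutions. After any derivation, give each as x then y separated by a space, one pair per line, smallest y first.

3287049 166660
21609382256801 1095639172680
142062196675667653449 7202839293837075980
933930803041091759821507201 47352171395934637886793360

[19; 1,2,1,1,1,1,2,1,38] for √389; ℓ=9 ⇒ convergent index 17
a_0=19:  p_0=19·1+0=19,  q_0=19·0+1=1
a_1=1:  p_1=1·19+1=20,  q_1=1·1+0=1
a_2=2:  p_2=2·20+19=59,  q_2=2·1+1=3
…
a_4=1:  p_4=1·79+59=138,  q_4=1·4+3=7
a_5=1:  p_5=1·138+79=217,  q_5=1·7+4=11
a_6=1:  p_6=1·217+138=355,  q_6=1·11+7=18
…
a_8=1:  p_8=1·927+355=1282,  q_8=1·47+18=65
…
a_11=2:  p_11=2·50925+49643=151493,  q_11=2·2582+2517=7681
…
a_13=1:  p_13=1·202418+151493=353911,  q_13=1·10263+7681=17944
a_14=1:  p_14=1·353911+202418=556329,  q_14=1·17944+10263=28207
a_15=1:  p_15=1·556329+353911=910240,  q_15=1·28207+17944=46151
a_16=2:  p_16=2·910240+556329=2376809,  q_16=2·46151+28207=120509
a_17=1:  p_17=1·2376809+910240=3287049,  q_17=1·120509+46151=166660
→ (3287049, 166660).  Check: 3287049²=10804691128401, 389·166660²=10804691128400, difference 1.
(x_2, y_2) = (3287049·3287049 + 389·166660·166660, 3287049·166660 + 166660·3287049) = (21609382256801, 1095639172680)
(x_3, y_3) = (3287049·21609382256801 + 389·166660·1095639172680, 3287049·1095639172680 + 166660·21609382256801) = (142062196675667653449, 7202839293837075980)
(x_4, y_4) = (3287049·142062196675667653449 + 389·166660·7202839293837075980, 3287049·7202839293837075980 + 166660·142062196675667653449) = (933930803041091759821507201, 47352171395934637886793360)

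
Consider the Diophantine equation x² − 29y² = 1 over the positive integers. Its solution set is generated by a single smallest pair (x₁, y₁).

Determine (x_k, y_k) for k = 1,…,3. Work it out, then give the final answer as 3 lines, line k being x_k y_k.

9801 1820
192119201 35675640
3765920568201 699313893460

√29 → a₀=5, period (2,1,1,2,10); ℓ=5 odd so k=9
i=0: a=5 ⇒ p=5, q=1
…
i=3: a=1 ⇒ p=27, q=5
i=4: a=2 ⇒ p=70, q=13
i=5: a=10 ⇒ p=727, q=135
i=6: a=2 ⇒ p=1524, q=283
i=7: a=1 ⇒ p=2251, q=418
i=8: a=1 ⇒ p=3775, q=701
i=9: a=2 ⇒ p=9801, q=1820
(x₁, y₁) = (9801, 1820);  9801² − 29·1820² = 1 ✓
(x_2, y_2) = (9801·9801 + 29·1820·1820, 9801·1820 + 1820·9801) = (192119201, 35675640)
(x_3, y_3) = (9801·192119201 + 29·1820·35675640, 9801·35675640 + 1820·192119201) = (3765920568201, 699313893460)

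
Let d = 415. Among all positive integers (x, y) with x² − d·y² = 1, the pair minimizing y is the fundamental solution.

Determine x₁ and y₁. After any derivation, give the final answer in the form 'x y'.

√415 = [20; 2,1,2,4,6,…,1,2,40, …], period ℓ=16 (even) → k=15
k=0  a_k=20  p_k/q_k = 20/1
…
k=3  a_k=2  p_k/q_k = 163/8
…
k=5  a_k=6  p_k/q_k = 4441/218
k=6  a_k=1  p_k/q_k = 5154/253
k=7  a_k=1  p_k/q_k = 9595/471
…
k=9  a_k=1  p_k/q_k = 43534/2137
k=10  a_k=1  p_k/q_k = 77473/3803
k=11  a_k=6  p_k/q_k = 508372/24955
k=12  a_k=4  p_k/q_k = 2110961/103623
k=13  a_k=2  p_k/q_k = 4730294/232201
k=14  a_k=1  p_k/q_k = 6841255/335824
k=15  a_k=2  p_k/q_k = 18412804/903849
fundamental: x₁=18412804, y₁=903849  (since 339031351142416 − 415·816943014801 = 1)

18412804 903849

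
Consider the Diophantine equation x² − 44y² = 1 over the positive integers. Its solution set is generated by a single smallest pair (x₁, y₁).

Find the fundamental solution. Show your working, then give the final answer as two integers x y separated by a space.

d=44: √d = [6; 1,1,1,2,1,1,1,12] (ℓ=8, even), read p_7/q_7
a_0=6:  p_0=6·1+0=6,  q_0=6·0+1=1
a_1=1:  p_1=1·6+1=7,  q_1=1·1+0=1
…
a_3=1:  p_3=1·13+7=20,  q_3=1·2+1=3
…
a_6=1:  p_6=1·73+53=126,  q_6=1·11+8=19
a_7=1:  p_7=1·126+73=199,  q_7=1·19+11=30
→ (199, 30).  Check: 199²=39601, 44·30²=39600, difference 1.

199 30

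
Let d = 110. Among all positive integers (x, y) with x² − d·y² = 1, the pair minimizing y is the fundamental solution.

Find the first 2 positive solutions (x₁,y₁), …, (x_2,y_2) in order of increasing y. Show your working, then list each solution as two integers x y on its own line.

√110 = [10; 2,20, …], period ℓ=2 (even) → k=1
k=0  a_k=10  p_k/q_k = 10/1
k=1  a_k=2  p_k/q_k = 21/2
(x₁, y₁) = (21, 2);  21² − 110·2² = 1 ✓
k=2:  x_2 = 21·21+110·2·2 = 881,  y_2 = 21·2+2·21 = 84

21 2
881 84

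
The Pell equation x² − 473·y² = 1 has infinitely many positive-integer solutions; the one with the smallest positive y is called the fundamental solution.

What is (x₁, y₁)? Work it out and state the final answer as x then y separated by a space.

87 4

√473 = [21; 1,2,1,42, …], period ℓ=4 (even) → k=3
k=0  a_k=21  p_k/q_k = 21/1
k=1  a_k=1  p_k/q_k = 22/1
k=2  a_k=2  p_k/q_k = 65/3
k=3  a_k=1  p_k/q_k = 87/4
(x₁, y₁) = (87, 4);  87² − 473·4² = 1 ✓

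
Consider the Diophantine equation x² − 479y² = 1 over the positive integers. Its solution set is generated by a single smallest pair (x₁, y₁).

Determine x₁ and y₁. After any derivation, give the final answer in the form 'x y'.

√479 = [21; 1,7,1,3,2,21,2,3,1,7,1,42, …], period ℓ=12 (even) → k=11
a_0=21:  p_0=21·1+0=21,  q_0=21·0+1=1
a_1=1:  p_1=1·21+1=22,  q_1=1·1+0=1
a_2=7:  p_2=7·22+21=175,  q_2=7·1+1=8
a_3=1:  p_3=1·175+22=197,  q_3=1·8+1=9
a_4=3:  p_4=3·197+175=766,  q_4=3·9+8=35
a_5=2:  p_5=2·766+197=1729,  q_5=2·35+9=79
…
a_9=1:  p_9=1·264712+75879=340591,  q_9=1·12095+3467=15562
a_10=7:  p_10=7·340591+264712=2648849,  q_10=7·15562+12095=121029
a_11=1:  p_11=1·2648849+340591=2989440,  q_11=1·121029+15562=136591
(x₁, y₁) = (2989440, 136591);  2989440² − 479·136591² = 1 ✓

2989440 136591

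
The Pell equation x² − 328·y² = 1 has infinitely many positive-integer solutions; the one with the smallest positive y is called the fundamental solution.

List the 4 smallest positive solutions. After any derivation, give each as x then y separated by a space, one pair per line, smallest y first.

√328 = [18; 9,36, …], period ℓ=2 (even) → k=1
i=0: a=18 ⇒ p=18, q=1
i=1: a=9 ⇒ p=163, q=9
(x₁, y₁) = (163, 9);  163² − 328·9² = 1 ✓
n=2: (163,9)∘(163,9) = (163·163+328·9·9, 163·9+9·163) = (53137,2934)
n=3: (53137,2934)∘(163,9) = (163·53137+328·9·2934, 163·2934+9·53137) = (17322499,956475)
n=4: (17322499,956475)∘(163,9) = (163·17322499+328·9·956475, 163·956475+9·17322499) = (5647081537,311807916)

163 9
53137 2934
17322499 956475
5647081537 311807916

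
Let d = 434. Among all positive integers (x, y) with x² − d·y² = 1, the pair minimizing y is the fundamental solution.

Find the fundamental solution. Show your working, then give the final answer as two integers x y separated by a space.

[20; 1,4,1,40] for √434; ℓ=4 ⇒ convergent index 3
a_0=20:  p_0=20·1+0=20,  q_0=20·0+1=1
a_1=1:  p_1=1·20+1=21,  q_1=1·1+0=1
a_2=4:  p_2=4·21+20=104,  q_2=4·1+1=5
a_3=1:  p_3=1·104+21=125,  q_3=1·5+1=6
(x₁, y₁) = (125, 6);  125² − 434·6² = 1 ✓

125 6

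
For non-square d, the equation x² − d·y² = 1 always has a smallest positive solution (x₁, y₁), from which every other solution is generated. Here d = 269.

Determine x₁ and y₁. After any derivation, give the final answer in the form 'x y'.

d=269: √d = [16; 2,2,32] (ℓ=3, odd), read p_5/q_5
k=0  a_k=16  p_k/q_k = 16/1
…
k=2  a_k=2  p_k/q_k = 82/5
…
k=4  a_k=2  p_k/q_k = 5396/329
k=5  a_k=2  p_k/q_k = 13449/820
(x₁, y₁) = (13449, 820);  13449² − 269·820² = 1 ✓

13449 820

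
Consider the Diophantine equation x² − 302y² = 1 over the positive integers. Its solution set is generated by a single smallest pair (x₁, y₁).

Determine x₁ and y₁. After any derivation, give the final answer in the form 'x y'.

[17; 2,1,1,1,4,…,1,2,34] for √302; ℓ=16 ⇒ convergent index 15
i=0: a=17 ⇒ p=17, q=1
i=1: a=2 ⇒ p=35, q=2
i=2: a=1 ⇒ p=52, q=3
i=3: a=1 ⇒ p=87, q=5
i=4: a=1 ⇒ p=139, q=8
i=5: a=4 ⇒ p=643, q=37
i=6: a=2 ⇒ p=1425, q=82
…
i=8: a=16 ⇒ p=34513, q=1986
…
i=11: a=4 ⇒ p=467281, q=26889
…
i=13: a=1 ⇒ p=1042237, q=59974
i=14: a=1 ⇒ p=1617193, q=93059
i=15: a=2 ⇒ p=4276623, q=246092
→ (4276623, 246092).  Check: 4276623²=18289504284129, 302·246092²=18289504284128, difference 1.

4276623 246092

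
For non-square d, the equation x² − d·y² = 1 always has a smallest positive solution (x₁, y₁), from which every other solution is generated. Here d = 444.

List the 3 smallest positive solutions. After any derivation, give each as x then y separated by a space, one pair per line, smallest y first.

295 14
174049 8260
102688615 4873386

[21; 14,42] for √444; ℓ=2 ⇒ convergent index 1
k=0  a_k=21  p_k/q_k = 21/1
k=1  a_k=14  p_k/q_k = 295/14
→ (295, 14).  Check: 295²=87025, 444·14²=87024, difference 1.
k=2:  x_2 = 295·295+444·14·14 = 174049,  y_2 = 295·14+14·295 = 8260
k=3:  x_3 = 295·174049+444·14·8260 = 102688615,  y_3 = 295·8260+14·174049 = 4873386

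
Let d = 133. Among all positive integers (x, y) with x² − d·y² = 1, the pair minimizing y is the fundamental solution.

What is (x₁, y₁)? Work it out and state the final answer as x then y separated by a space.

2588599 224460

[11; 1,1,7,5,1,…,1,1,22] for √133; ℓ=16 ⇒ convergent index 15
k=0  a_k=11  p_k/q_k = 11/1
…
k=2  a_k=1  p_k/q_k = 23/2
k=3  a_k=7  p_k/q_k = 173/15
…
k=6  a_k=1  p_k/q_k = 1949/169
…
k=10  a_k=1  p_k/q_k = 18948/1643
k=11  a_k=1  p_k/q_k = 29927/2595
…
k=13  a_k=7  p_k/q_k = 1210008/104921
k=14  a_k=1  p_k/q_k = 1378591/119539
k=15  a_k=1  p_k/q_k = 2588599/224460
fundamental: x₁=2588599, y₁=224460  (since 6700844782801 − 133·50382291600 = 1)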